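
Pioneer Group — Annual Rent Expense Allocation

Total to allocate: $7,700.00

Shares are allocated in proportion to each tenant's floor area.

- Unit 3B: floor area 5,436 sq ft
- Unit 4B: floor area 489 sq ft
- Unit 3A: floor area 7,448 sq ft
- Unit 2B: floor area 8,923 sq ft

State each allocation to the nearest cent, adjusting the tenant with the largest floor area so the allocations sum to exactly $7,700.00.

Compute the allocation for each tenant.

Unit 3B: $1,877.34 | Unit 4B: $168.88 | Unit 3A: $2,572.19 | Unit 2B: $3,081.59

Sum of floor area: 5,436 + 489 + 7,448 + 8,923 = 22,296.
Pro-rata amounts: Unit 3B 1,877.3412; Unit 4B 168.8778; Unit 3A 2,572.1923; Unit 2B 3,081.5886.
After rounding (cent): Unit 3B $1,877.34; Unit 4B $168.88; Unit 3A $2,572.19; Unit 2B $3,081.59. Sum = $7,700.00.
No rounding difference to absorb.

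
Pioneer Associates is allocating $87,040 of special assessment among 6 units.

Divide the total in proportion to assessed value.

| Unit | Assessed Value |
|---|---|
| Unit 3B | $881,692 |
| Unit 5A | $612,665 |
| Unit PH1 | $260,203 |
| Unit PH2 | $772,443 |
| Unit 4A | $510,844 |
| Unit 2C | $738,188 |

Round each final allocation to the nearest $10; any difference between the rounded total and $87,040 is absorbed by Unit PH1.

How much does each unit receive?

Total assessed value = 3,776,035.
Unrounded shares: Unit 3B 881,692/3,776,035 × $87,040 = 20,323.56; Unit 5A 612,665/3,776,035 × $87,040 = 14,122.32; Unit PH1 260,203/3,776,035 × $87,040 = 5,997.84; Unit PH2 772,443/3,776,035 × $87,040 = 17,805.30; Unit 4A 510,844/3,776,035 × $87,040 = 11,775.28; Unit 2C 738,188/3,776,035 × $87,040 = 17,015.70.
Rounded to nearest $10: Unit 3B $20,320; Unit 5A $14,120; Unit PH1 $6,000; Unit PH2 $17,810; Unit 4A $11,780; Unit 2C $17,020. Sum = $87,050.
Difference $87,040 − $87,050 = −$10 applied to Unit PH1: Unit PH1 becomes $5,990.

Unit 3B: $20,320; Unit 5A: $14,120; Unit PH1: $5,990; Unit PH2: $17,810; Unit 4A: $11,780; Unit 2C: $17,020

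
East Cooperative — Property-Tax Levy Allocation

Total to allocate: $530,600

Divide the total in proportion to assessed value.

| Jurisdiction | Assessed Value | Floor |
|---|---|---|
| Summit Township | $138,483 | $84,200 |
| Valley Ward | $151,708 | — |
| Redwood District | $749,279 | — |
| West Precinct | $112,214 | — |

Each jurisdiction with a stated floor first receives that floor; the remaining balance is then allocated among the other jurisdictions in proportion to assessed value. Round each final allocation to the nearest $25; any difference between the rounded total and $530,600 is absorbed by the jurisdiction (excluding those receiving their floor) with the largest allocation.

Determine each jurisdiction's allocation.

Fund the minimums — Summit Township $84,200. Balance $446,400.
Balance split over remaining assessed value 1,013,201: Valley Ward 66,840.10 → $66,850; Redwood District 330,120.23 → $330,125; West Precinct 49,439.68 → $49,450.
Rounding difference −$25 applied to Redwood District → $330,100.

Summit Township: $84,200; Valley Ward: $66,850; Redwood District: $330,100; West Precinct: $49,450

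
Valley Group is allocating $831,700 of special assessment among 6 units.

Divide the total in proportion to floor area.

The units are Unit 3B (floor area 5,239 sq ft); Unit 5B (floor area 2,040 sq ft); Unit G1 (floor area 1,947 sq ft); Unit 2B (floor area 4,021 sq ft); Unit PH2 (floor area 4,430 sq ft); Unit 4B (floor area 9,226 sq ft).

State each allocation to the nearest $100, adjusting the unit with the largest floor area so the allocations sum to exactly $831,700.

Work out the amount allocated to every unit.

Sum of floor area: 26,903.
Proportional shares: Unit 3B 5,239/26,903 × $831,700 = 161,962.47; Unit 5B 2,040/26,903 × $831,700 = 63,066.13; Unit G1 1,947/26,903 × $831,700 = 60,191.05; Unit 2B 4,021/26,903 × $831,700 = 124,308.28; Unit PH2 4,430/26,903 × $831,700 = 136,952.42; Unit 4B 9,226/26,903 × $831,700 = 285,219.65.
At nearest $100: Unit 3B $162,000; Unit 5B $63,100; Unit G1 $60,200; Unit 2B $124,300; Unit PH2 $137,000; Unit 4B $285,200. Sum = $831,800.
Difference $831,700 − $831,800 = −$100 applied to largest floor area (Unit 4B): Unit 4B becomes $285,100.

Unit 3B: $162,000 · Unit 5B: $63,100 · Unit G1: $60,200 · Unit 2B: $124,300 · Unit PH2: $137,000 · Unit 4B: $285,100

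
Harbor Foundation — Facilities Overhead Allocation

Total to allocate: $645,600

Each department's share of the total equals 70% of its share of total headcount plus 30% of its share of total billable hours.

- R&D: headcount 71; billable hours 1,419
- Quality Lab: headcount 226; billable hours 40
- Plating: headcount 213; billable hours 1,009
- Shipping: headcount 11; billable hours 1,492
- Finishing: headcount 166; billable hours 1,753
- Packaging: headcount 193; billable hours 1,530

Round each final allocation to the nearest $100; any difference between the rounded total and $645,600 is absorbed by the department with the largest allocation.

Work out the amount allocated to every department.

R&D: $74,400 · Quality Lab: $117,100 · Plating: $136,400 · Shipping: $45,500 · Finishing: $132,100 · Packaging: $140,100

Headcount total 880; billable hours total 7,243.
Blended shares (70% headcount + 30% billable hours): R&D 0.1153; Quality Lab 0.1814; Plating 0.2112; Shipping 0.0705; Finishing 0.2047; Packaging 0.2169.
Unrounded shares: R&D 74,406.21; Quality Lab 117,130.88; Plating 136,366.15; Shipping 45,545.53; Finishing 132,124.29; Packaging 140,026.93.
After rounding ($100): R&D $74,400; Quality Lab $117,100; Plating $136,400; Shipping $45,500; Finishing $132,100; Packaging $140,000. Sum = $645,500.
Difference $645,600 − $645,500 = +$100 applied to largest allocation (Packaging): Packaging becomes $140,100.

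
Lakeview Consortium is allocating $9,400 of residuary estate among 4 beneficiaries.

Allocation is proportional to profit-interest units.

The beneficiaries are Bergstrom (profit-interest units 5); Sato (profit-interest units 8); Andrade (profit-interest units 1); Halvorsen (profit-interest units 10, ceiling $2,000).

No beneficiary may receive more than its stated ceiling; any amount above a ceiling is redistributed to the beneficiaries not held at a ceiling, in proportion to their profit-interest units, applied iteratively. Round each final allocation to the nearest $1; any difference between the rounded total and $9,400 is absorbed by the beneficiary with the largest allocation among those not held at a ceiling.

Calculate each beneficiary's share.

Total profit-interest units = 24.
Proportional shares (ignoring caps): Bergstrom 1,958.33; Sato 3,133.33; Andrade 391.67; Halvorsen 3,916.67.
Capped: Halvorsen ($2,000); balance $7,400 reallocated over remaining profit-interest units 14.
Remaining shares: Bergstrom 2,642.86 → $2,643; Sato 4,228.57 → $4,229; Andrade 528.57 → $529.
Rounding difference −$1 applied to Sato → $4,228.

Bergstrom: $2,643; Sato: $4,228; Andrade: $529; Halvorsen: $2,000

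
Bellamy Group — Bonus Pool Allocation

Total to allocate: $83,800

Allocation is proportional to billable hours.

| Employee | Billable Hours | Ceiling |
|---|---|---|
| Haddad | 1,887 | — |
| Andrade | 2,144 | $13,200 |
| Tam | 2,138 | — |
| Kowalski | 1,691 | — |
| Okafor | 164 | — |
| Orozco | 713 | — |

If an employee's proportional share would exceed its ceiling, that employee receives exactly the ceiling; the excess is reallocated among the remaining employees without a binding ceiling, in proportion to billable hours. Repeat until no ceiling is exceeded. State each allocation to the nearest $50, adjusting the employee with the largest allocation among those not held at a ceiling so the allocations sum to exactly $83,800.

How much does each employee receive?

Billable hours total: 8,737.
Unconstrained shares: Haddad 18,098.96; Andrade 20,563.95; Tam 20,506.40; Kowalski 16,219.05; Okafor 1,572.99; Orozco 6,838.66.
Cap binds for Andrade ($13,200); residual $70,600 reallocated over remaining billable hours 6,593.
Remaining shares: Haddad 20,206.61 → $20,200; Tam 22,894.40 → $22,900; Kowalski 18,107.78 → $18,100; Okafor 1,756.17 → $1,750; Orozco 7,635.04 → $7,650.

Haddad: $20,200 | Andrade: $13,200 | Tam: $22,900 | Kowalski: $18,100 | Okafor: $1,750 | Orozco: $7,650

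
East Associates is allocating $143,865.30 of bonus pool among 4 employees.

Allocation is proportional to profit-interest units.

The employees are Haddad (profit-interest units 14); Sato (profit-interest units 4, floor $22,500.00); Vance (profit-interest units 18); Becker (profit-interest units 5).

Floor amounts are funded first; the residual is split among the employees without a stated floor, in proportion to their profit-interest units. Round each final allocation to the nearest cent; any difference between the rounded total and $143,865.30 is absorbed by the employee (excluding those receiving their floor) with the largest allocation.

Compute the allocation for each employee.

Fund the minimums — Sato $22,500.00. Residual $121,365.30.
Residual split over remaining profit-interest units 37: Haddad 45,922.0054 → $45,922.01; Vance 59,042.5784 → $59,042.58; Becker 16,400.7162 → $16,400.72.
Rounding difference −$0.01 applied to Vance → $59,042.57.

Haddad: $45,922.01 | Sato: $22,500.00 | Vance: $59,042.57 | Becker: $16,400.72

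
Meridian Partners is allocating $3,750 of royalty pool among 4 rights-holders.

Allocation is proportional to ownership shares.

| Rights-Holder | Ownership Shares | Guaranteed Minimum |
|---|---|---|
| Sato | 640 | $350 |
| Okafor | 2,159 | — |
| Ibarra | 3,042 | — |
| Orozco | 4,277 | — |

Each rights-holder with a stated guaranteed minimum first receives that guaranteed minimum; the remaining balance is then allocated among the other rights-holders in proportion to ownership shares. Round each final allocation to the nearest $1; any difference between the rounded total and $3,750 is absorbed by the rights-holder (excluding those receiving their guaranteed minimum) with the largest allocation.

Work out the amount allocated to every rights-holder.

Sato: $350 | Okafor: $774 | Ibarra: $1,091 | Orozco: $1,535

Guaranteed amounts: Sato $350. Residual $3,400.
Residual split over remaining ownership shares 9,478: Okafor 774.49 → $774; Ibarra 1,091.24 → $1,091; Orozco 1,534.27 → $1,534.
Rounding difference +$1 applied to Orozco → $1,535.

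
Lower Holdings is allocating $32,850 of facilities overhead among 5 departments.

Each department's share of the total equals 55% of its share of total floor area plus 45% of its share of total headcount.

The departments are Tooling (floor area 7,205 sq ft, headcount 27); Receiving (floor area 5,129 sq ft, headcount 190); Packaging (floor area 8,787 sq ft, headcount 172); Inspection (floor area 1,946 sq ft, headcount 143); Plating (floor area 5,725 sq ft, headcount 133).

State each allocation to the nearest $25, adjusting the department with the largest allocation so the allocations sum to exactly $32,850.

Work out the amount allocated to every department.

Totals — floor area 28,792, headcount 665.
Composite weights (55% floor area + 45% headcount): Tooling 0.1559; Receiving 0.2265; Packaging 0.2842; Inspection 0.1339; Plating 0.1994.
Pro-rata amounts: Tooling 5,121.46; Receiving 7,442.11; Packaging 9,337.44; Inspection 4,399.94; Plating 6,549.04.
After rounding ($25): Tooling $5,125; Receiving $7,450; Packaging $9,325; Inspection $4,400; Plating $6,550. Sum = $32,850.
Sum already equals the total — no adjustment.

Tooling: $5,125 | Receiving: $7,450 | Packaging: $9,325 | Inspection: $4,400 | Plating: $6,550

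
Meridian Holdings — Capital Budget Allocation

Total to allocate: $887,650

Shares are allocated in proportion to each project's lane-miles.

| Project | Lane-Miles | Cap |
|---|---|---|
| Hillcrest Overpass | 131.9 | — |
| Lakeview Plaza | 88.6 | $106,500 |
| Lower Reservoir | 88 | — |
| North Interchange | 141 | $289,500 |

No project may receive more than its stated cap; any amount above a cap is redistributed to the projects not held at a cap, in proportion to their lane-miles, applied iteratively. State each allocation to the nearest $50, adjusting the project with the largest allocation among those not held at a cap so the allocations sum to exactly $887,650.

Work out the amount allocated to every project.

Hillcrest Overpass: $294,900 · Lakeview Plaza: $106,500 · Lower Reservoir: $196,750 · North Interchange: $289,500

Lane-miles total: 449.5.
Pro-rata shares before constraints: Hillcrest Overpass 260,469.49; Lakeview Plaza 174,962.83; Lower Reservoir 173,777.98; North Interchange 278,439.71.
Capped: Lakeview Plaza ($106,500); residual $781,150 reallocated over remaining lane-miles 360.9.
Capped: North Interchange ($289,500); residual $491,650 reallocated over remaining lane-miles 219.9.
Shares after redistribution: Hillcrest Overpass 294,900.57 → $294,900; Lower Reservoir 196,749.43 → $196,750.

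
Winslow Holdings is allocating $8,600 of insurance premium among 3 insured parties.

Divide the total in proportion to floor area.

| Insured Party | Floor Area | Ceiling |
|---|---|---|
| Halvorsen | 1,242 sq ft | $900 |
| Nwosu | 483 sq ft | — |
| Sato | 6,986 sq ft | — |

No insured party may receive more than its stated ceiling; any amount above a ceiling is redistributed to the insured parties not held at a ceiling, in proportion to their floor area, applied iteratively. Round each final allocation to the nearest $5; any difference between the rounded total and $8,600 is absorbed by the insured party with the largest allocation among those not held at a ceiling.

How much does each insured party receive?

Halvorsen: $900 | Nwosu: $500 | Sato: $7,200

Total floor area = 8,711.
Pro-rata shares before constraints: Halvorsen 1,226.17; Nwosu 476.85; Sato 6,896.98.
Held at cap: Halvorsen ($900); balance $7,700 reallocated over remaining floor area 7,469.
Remaining shares: Nwosu 497.94 → $500; Sato 7,202.06 → $7,200.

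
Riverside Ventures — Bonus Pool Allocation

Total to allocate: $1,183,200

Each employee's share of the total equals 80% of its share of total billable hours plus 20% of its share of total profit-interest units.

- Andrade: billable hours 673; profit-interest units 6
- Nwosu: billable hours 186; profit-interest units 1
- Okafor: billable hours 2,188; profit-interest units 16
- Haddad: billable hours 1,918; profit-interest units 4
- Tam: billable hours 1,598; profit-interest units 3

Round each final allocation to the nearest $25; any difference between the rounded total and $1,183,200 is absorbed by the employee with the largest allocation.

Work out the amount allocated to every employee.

Totals — billable hours 6,563, profit-interest units 30.
Blended shares (80% billable hours + 20% profit-interest units): Andrade 0.1220; Nwosu 0.0293; Okafor 0.3734; Haddad 0.2605; Tam 0.2148.
Raw shares: Andrade 144,392.59; Nwosu 34,714.17; Okafor 441,776.08; Haddad 308,178.86; Tam 254,138.31.
Rounded to nearest $25: Andrade $144,400; Nwosu $34,725; Okafor $441,775; Haddad $308,175; Tam $254,150. Sum = $1,183,225.
Difference $1,183,200 − $1,183,225 = −$25 applied to largest allocation (Okafor): Okafor becomes $441,750.

Andrade: $144,400 · Nwosu: $34,725 · Okafor: $441,750 · Haddad: $308,175 · Tam: $254,150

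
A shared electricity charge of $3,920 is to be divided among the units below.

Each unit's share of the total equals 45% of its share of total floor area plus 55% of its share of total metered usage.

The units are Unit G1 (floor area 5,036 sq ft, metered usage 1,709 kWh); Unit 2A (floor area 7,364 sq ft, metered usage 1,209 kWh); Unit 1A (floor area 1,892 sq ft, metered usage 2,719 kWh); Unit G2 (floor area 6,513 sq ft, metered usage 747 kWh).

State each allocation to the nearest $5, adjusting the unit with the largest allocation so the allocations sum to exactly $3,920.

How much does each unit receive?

Unit G1: $1,005; Unit 2A: $1,035; Unit 1A: $1,075; Unit G2: $805

Totals — floor area 20,805, metered usage 6,384.
Combined weights (45% floor area + 55% metered usage): Unit G1 0.2562; Unit 2A 0.2634; Unit 1A 0.2752; Unit G2 0.2052.
Proportional shares: Unit G1 1,004.15; Unit 2A 1,032.68; Unit 1A 1,078.68; Unit G2 804.50.
After rounding ($5): Unit G1 $1,005; Unit 2A $1,035; Unit 1A $1,080; Unit G2 $805. Sum = $3,925.
Difference $3,920 − $3,925 = −$5 applied to largest allocation (Unit 1A): Unit 1A becomes $1,075.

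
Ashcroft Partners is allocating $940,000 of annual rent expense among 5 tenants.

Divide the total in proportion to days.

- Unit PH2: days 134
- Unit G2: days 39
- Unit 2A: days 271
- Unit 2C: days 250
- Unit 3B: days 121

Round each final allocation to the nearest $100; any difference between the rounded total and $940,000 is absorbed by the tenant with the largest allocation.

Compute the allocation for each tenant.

Unit PH2: $154,600; Unit G2: $45,000; Unit 2A: $312,500; Unit 2C: $288,300; Unit 3B: $139,600

Total days = 815.
Unrounded shares: Unit PH2 134/815 × $940,000 = 154,552.15; Unit G2 39/815 × $940,000 = 44,981.60; Unit 2A 271/815 × $940,000 = 312,564.42; Unit 2C 250/815 × $940,000 = 288,343.56; Unit 3B 121/815 × $940,000 = 139,558.28.
Rounded to nearest $100: Unit PH2 $154,600; Unit G2 $45,000; Unit 2A $312,600; Unit 2C $288,300; Unit 3B $139,600. Sum = $940,100.
Difference $940,000 − $940,100 = −$100 applied to largest allocation (Unit 2A): Unit 2A becomes $312,500.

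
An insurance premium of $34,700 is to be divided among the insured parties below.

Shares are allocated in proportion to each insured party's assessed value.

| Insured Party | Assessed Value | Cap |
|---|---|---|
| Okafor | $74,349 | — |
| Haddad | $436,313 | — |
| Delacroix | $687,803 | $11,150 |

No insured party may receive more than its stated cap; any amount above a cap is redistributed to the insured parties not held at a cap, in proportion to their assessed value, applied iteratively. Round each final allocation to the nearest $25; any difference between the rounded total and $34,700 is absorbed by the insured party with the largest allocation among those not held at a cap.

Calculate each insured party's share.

Okafor: $3,425; Haddad: $20,125; Delacroix: $11,150

Assessed value total: 1,198,465.
Proportional shares (ignoring caps): Okafor 2,152.68; Haddad 12,632.88; Delacroix 19,914.44.
Held at cap: Delacroix ($11,150); residual $23,550 reallocated over remaining assessed value 510,662.
Remaining shares: Okafor 3,428.72 → $3,425; Haddad 20,121.28 → $20,125.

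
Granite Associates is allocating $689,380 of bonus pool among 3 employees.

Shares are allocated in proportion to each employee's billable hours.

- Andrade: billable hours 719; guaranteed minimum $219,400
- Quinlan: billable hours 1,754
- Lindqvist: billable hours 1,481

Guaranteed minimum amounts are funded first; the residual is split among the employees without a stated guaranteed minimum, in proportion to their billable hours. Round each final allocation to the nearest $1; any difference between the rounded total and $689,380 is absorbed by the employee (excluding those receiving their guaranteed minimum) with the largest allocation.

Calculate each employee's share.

Minimums first: Andrade $219,400. Residual $469,980.
Residual split over remaining billable hours 3,235: Quinlan 254,820.69 → $254,821; Lindqvist 215,159.31 → $215,159.

Andrade: $219,400 | Quinlan: $254,821 | Lindqvist: $215,159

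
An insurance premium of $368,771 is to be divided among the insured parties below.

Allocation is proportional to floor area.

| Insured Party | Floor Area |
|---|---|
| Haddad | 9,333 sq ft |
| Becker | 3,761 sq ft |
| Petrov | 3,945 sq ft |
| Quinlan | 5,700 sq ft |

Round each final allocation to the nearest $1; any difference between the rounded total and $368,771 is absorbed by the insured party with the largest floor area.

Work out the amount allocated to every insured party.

Haddad: $151,359; Becker: $60,994; Petrov: $63,978; Quinlan: $92,440

Floor area total: 22,739.
Pro-rata amounts: Haddad 9,333/22,739 × $368,771 = 151,358.45; Becker 3,761/22,739 × $368,771 = 60,994.23; Petrov 3,945/22,739 × $368,771 = 63,978.26; Quinlan 5,700/22,739 × $368,771 = 92,440.07.
Rounded to nearest $1: Haddad $151,358; Becker $60,994; Petrov $63,978; Quinlan $92,440. Sum = $368,770.
Difference $368,771 − $368,770 = +$1 applied to largest floor area (Haddad): Haddad becomes $151,359.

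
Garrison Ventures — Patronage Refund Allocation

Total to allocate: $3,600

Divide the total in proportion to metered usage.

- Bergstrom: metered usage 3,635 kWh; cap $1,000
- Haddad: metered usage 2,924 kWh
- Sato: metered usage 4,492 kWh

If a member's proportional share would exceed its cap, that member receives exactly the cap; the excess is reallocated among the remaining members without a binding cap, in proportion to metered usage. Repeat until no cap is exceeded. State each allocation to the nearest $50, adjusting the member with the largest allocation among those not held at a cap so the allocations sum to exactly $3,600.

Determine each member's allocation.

Bergstrom: $1,000 · Haddad: $1,050 · Sato: $1,550

Metered usage total: 11,051.
Proportional shares (ignoring caps): Bergstrom 1,184.15; Haddad 952.53; Sato 1,463.32.
Capped: Bergstrom ($1,000); remaining pool $2,600 reallocated over remaining metered usage 7,416.
Shares after redistribution: Haddad 1,025.13 → $1,050; Sato 1,574.87 → $1,550.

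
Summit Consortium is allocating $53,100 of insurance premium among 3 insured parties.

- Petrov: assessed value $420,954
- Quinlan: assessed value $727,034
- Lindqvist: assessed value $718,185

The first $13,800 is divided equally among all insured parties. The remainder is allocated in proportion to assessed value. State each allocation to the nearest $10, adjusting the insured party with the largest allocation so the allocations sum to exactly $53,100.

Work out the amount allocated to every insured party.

Petrov: $13,460 | Quinlan: $19,920 | Lindqvist: $19,720

First tranche $13,800 split equally: $4,600 each.
Remainder $39,300 by assessed value (total 1,866,173): Petrov 8,864.93 → $8,860; Quinlan 15,310.71 → $15,310; Lindqvist 15,124.36 → $15,120.
Rounding difference +$10 on remainder applied to Quinlan.
Totals: Petrov $4,600 + $8,860 = $13,460; Quinlan $4,600 + $15,320 = $19,920; Lindqvist $4,600 + $15,120 = $19,720.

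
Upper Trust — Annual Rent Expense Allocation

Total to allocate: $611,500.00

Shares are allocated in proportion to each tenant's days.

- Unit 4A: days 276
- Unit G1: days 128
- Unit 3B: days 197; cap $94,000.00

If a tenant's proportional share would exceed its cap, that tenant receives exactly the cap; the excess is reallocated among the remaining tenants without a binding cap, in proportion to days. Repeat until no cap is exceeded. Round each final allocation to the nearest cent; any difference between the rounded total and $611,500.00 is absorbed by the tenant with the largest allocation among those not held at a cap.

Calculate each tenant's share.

Total days = 601.
Proportional shares (ignoring caps): Unit 4A 280,821.9634; Unit G1 130,236.2729; Unit 3B 200,441.7637.
Held at cap: Unit 3B ($94,000.00); balance $517,500.00 reallocated over remaining days 404.
Redistributed shares: Unit 4A 353,539.6040 → $353,539.60; Unit G1 163,960.3960 → $163,960.40.

Unit 4A: $353,539.60; Unit G1: $163,960.40; Unit 3B: $94,000.00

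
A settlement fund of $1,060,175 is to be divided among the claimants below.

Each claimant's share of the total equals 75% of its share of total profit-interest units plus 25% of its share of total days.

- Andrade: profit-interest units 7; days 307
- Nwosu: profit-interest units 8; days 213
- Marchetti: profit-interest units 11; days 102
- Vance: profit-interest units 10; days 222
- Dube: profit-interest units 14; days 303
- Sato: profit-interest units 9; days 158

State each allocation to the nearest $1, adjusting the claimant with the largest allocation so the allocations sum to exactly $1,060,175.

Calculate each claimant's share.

Totals — profit-interest units 59, days 1,305.
Combined weights (75% profit-interest units + 25% days): Andrade 0.1478; Nwosu 0.1425; Marchetti 0.1594; Vance 0.1696; Dube 0.2360; Sato 0.1447.
Raw shares: Andrade 156,688.89; Nwosu 151,074.42; Marchetti 168,960.87; Vance 179,855.91; Dube 250,214.11; Sato 153,380.80.
After rounding ($1): Andrade $156,689; Nwosu $151,074; Marchetti $168,961; Vance $179,856; Dube $250,214; Sato $153,381. Sum = $1,060,175.
Rounded total matches; no reconciliation needed.

Andrade: $156,689 · Nwosu: $151,074 · Marchetti: $168,961 · Vance: $179,856 · Dube: $250,214 · Sato: $153,381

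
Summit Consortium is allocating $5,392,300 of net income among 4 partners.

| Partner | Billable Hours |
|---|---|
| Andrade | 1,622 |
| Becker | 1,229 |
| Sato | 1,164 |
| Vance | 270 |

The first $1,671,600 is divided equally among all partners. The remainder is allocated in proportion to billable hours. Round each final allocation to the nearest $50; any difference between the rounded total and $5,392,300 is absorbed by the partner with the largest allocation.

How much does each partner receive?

Equal tier: $1,671,600 ÷ 4 = $417,900 apiece.
Remainder $3,720,700 by billable hours (total 4,285): Andrade 1,408,395.66 → $1,408,400; Becker 1,067,150.60 → $1,067,150; Sato 1,010,710.57 → $1,010,700; Vance 234,443.17 → $234,450.
Totals: Andrade $417,900 + $1,408,400 = $1,826,300; Becker $417,900 + $1,067,150 = $1,485,050; Sato $417,900 + $1,010,700 = $1,428,600; Vance $417,900 + $234,450 = $652,350.

Andrade: $1,826,300 · Becker: $1,485,050 · Sato: $1,428,600 · Vance: $652,350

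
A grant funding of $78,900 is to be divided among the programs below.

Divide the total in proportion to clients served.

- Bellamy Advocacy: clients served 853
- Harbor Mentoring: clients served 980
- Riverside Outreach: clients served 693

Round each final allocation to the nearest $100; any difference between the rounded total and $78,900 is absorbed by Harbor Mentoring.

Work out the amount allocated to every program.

Combined clients served = 2,526.
Proportional shares: Bellamy Advocacy 853/2,526 × $78,900 = 26,643.59; Harbor Mentoring 980/2,526 × $78,900 = 30,610.45; Riverside Outreach 693/2,526 × $78,900 = 21,645.96.
Rounded to nearest $100: Bellamy Advocacy $26,600; Harbor Mentoring $30,600; Riverside Outreach $21,600. Sum = $78,800.
Difference $78,900 − $78,800 = +$100 applied to Harbor Mentoring: Harbor Mentoring becomes $30,700.

Bellamy Advocacy: $26,600; Harbor Mentoring: $30,700; Riverside Outreach: $21,600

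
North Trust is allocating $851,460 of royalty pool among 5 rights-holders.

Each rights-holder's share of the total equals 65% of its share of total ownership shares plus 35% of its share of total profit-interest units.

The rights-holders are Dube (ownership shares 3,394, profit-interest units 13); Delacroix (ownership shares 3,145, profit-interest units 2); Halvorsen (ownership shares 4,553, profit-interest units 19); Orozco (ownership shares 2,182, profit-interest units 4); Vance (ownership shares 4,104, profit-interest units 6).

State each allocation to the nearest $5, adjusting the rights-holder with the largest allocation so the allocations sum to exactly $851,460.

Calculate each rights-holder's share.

Ownership shares total 17,378; profit-interest units total 44.
Blended shares (65% ownership shares + 35% profit-interest units): Dube 0.2304; Delacroix 0.1335; Halvorsen 0.3214; Orozco 0.1134; Vance 0.2012.
Raw shares: Dube 196,139.73; Delacroix 113,706.91; Halvorsen 273,689.06; Orozco 96,583.55; Vance 171,340.75.
At nearest $5: Dube $196,140; Delacroix $113,705; Halvorsen $273,690; Orozco $96,585; Vance $171,340. Sum = $851,460.
Rounded total matches; no reconciliation needed.

Dube: $196,140; Delacroix: $113,705; Halvorsen: $273,690; Orozco: $96,585; Vance: $171,340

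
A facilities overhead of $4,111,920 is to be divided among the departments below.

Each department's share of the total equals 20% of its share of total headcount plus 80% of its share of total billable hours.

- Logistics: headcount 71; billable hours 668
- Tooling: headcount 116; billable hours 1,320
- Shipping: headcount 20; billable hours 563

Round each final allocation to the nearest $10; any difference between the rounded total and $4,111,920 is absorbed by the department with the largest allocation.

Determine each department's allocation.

Logistics: $1,143,470 | Tooling: $2,163,000 | Shipping: $805,450

Totals — headcount 207, billable hours 2,551.
Composite weights (20% headcount + 80% billable hours): Logistics 0.2781; Tooling 0.5260; Shipping 0.1959.
Pro-rata amounts: Logistics 1,143,465.37; Tooling 2,163,003.99; Shipping 805,450.64.
At nearest $10: Logistics $1,143,470; Tooling $2,163,000; Shipping $805,450. Sum = $4,111,920.
No rounding difference to absorb.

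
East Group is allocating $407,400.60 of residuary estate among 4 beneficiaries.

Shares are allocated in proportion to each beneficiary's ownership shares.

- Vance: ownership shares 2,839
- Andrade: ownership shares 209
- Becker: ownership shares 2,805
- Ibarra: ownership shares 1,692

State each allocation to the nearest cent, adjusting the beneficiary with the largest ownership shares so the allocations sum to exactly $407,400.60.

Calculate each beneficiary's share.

Vance: $153,294.93 | Andrade: $11,285.19 | Becker: $151,459.07 | Ibarra: $91,361.41

Ownership shares total: 2,839 + 209 + 2,805 + 1,692 = 7,545.
Raw shares: Vance 153,294.9375; Andrade 11,285.1856; Becker 151,459.0700; Ibarra 91,361.4069.
At nearest cent: Vance $153,294.94; Andrade $11,285.19; Becker $151,459.07; Ibarra $91,361.41. Sum = $407,400.61.
Difference $407,400.60 − $407,400.61 = −$0.01 applied to largest ownership shares (Vance): Vance becomes $153,294.93.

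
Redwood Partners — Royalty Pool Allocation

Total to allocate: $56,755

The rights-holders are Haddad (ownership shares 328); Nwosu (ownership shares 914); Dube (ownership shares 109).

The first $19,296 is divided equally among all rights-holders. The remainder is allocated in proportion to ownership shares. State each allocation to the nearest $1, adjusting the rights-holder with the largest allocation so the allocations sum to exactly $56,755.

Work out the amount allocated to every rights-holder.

Equal tier: $19,296 ÷ 3 = $6,432 apiece.
Remainder $37,459 by ownership shares (total 1,351): Haddad 9,094.41 → $9,094; Nwosu 25,342.36 → $25,342; Dube 3,022.23 → $3,022.
Rounding difference +$1 on remainder applied to Nwosu.
Totals: Haddad $6,432 + $9,094 = $15,526; Nwosu $6,432 + $25,343 = $31,775; Dube $6,432 + $3,022 = $9,454.

Haddad: $15,526; Nwosu: $31,775; Dube: $9,454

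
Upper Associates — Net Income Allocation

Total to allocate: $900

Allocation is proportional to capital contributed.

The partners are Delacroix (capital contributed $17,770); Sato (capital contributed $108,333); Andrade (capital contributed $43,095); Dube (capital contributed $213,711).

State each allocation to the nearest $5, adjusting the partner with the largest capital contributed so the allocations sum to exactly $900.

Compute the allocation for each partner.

Combined capital contributed = 382,909.
Pro-rata amounts: Delacroix 17,770/382,909 × $900 = 41.77; Sato 108,333/382,909 × $900 = 254.63; Andrade 43,095/382,909 × $900 = 101.29; Dube 213,711/382,909 × $900 = 502.31.
Rounded to nearest $5: Delacroix $40; Sato $255; Andrade $100; Dube $500. Sum = $895.
Difference $900 − $895 = +$5 applied to largest capital contributed (Dube): Dube becomes $505.

Delacroix: $40 | Sato: $255 | Andrade: $100 | Dube: $505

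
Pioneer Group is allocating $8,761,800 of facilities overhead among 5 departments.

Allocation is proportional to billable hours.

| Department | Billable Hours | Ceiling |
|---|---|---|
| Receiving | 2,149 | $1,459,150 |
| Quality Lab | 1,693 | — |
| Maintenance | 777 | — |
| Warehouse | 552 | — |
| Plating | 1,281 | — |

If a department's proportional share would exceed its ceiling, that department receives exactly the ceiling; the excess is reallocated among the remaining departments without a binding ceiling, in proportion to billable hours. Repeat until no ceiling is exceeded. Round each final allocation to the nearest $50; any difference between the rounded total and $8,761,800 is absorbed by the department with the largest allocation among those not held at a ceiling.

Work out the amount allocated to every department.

Billable hours total: 6,452.
Proportional shares (ignoring caps): Receiving 2,918,336.67; Quality Lab 2,299,089.80; Maintenance 1,055,164.07; Warehouse 749,614.63; Plating 1,739,594.82.
Held at cap: Receiving ($1,459,150); residual $7,302,650 reallocated over remaining billable hours 4,303.
Redistributed shares: Quality Lab 2,873,201.59 → $2,873,200; Maintenance 1,318,651.88 → $1,318,650; Warehouse 936,802.88 → $936,800; Plating 2,173,993.64 → $2,174,000.

Receiving: $1,459,150 · Quality Lab: $2,873,200 · Maintenance: $1,318,650 · Warehouse: $936,800 · Plating: $2,174,000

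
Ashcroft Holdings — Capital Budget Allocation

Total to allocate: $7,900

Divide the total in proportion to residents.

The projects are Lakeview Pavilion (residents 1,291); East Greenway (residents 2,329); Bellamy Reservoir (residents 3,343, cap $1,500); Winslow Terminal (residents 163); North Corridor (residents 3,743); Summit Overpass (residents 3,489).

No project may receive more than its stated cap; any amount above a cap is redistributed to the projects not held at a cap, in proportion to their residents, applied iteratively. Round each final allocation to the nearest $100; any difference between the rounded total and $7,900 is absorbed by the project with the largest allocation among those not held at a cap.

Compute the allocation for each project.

Sum of residents: 14,358.
Pro-rata shares before constraints: Lakeview Pavilion 710.33; East Greenway 1,281.45; Bellamy Reservoir 1,839.37; Winslow Terminal 89.69; North Corridor 2,059.46; Summit Overpass 1,919.70.
Held at cap: Bellamy Reservoir ($1,500); remaining pool $6,400 reallocated over remaining residents 11,015.
Remaining shares: Lakeview Pavilion 750.10 → $800; East Greenway 1,353.21 → $1,400; Winslow Terminal 94.71 → $100; North Corridor 2,174.78 → $2,200; Summit Overpass 2,027.20 → $2,000.
Rounding difference −$100 applied to North Corridor → $2,100.

Lakeview Pavilion: $800 | East Greenway: $1,400 | Bellamy Reservoir: $1,500 | Winslow Terminal: $100 | North Corridor: $2,100 | Summit Overpass: $2,000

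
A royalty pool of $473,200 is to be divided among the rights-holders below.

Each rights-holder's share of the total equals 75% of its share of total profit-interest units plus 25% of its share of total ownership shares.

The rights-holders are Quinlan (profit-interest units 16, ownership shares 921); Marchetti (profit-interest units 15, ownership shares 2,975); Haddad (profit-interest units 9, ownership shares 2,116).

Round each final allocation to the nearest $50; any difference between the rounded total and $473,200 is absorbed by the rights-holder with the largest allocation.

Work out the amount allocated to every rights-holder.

Profit-interest units total 40; ownership shares total 6,012.
Combined weights (75% profit-interest units + 25% ownership shares): Quinlan 0.3383; Marchetti 0.4050; Haddad 0.2567.
Pro-rata amounts: Quinlan 160,082.80; Marchetti 191,627.50; Haddad 121,489.69.
At nearest $50: Quinlan $160,100; Marchetti $191,650; Haddad $121,500. Sum = $473,250.
Difference $473,200 − $473,250 = −$50 applied to largest allocation (Marchetti): Marchetti becomes $191,600.

Quinlan: $160,100; Marchetti: $191,600; Haddad: $121,500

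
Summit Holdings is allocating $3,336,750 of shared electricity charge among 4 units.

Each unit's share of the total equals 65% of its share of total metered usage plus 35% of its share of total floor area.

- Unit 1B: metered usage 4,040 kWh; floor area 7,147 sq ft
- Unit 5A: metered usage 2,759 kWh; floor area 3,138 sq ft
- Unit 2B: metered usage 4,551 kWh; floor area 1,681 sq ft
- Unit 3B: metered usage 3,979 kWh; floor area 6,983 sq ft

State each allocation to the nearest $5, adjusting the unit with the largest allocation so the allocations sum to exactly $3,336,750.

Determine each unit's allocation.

Metered usage total 15,329; floor area total 18,949.
Blended shares (65% metered usage + 35% floor area): Unit 1B 0.3033; Unit 5A 0.1750; Unit 2B 0.2240; Unit 3B 0.2977.
Proportional shares: Unit 1B 1,012,099.30; Unit 5A 583,769.46; Unit 2B 747,520.41; Unit 3B 993,360.83.
At nearest $5: Unit 1B $1,012,100; Unit 5A $583,770; Unit 2B $747,520; Unit 3B $993,360. Sum = $3,336,750.
Rounded total matches; no reconciliation needed.

Unit 1B: $1,012,100; Unit 5A: $583,770; Unit 2B: $747,520; Unit 3B: $993,360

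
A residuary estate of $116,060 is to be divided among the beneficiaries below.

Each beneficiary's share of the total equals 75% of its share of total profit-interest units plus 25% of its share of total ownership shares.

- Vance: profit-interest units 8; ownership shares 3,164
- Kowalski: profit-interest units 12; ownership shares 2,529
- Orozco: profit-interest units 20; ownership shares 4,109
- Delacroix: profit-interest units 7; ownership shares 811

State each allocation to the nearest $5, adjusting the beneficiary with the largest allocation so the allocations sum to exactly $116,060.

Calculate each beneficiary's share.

Totals — profit-interest units 47, ownership shares 10,613.
Blended shares (75% profit-interest units + 25% ownership shares): Vance 0.2022; Kowalski 0.2511; Orozco 0.4159; Delacroix 0.1308.
Raw shares: Vance 23,466.27; Kowalski 29,138.32; Orozco 48,274.07; Delacroix 15,181.35.
After rounding ($5): Vance $23,465; Kowalski $29,140; Orozco $48,275; Delacroix $15,180. Sum = $116,060.
Rounded total matches; no reconciliation needed.

Vance: $23,465 | Kowalski: $29,140 | Orozco: $48,275 | Delacroix: $15,180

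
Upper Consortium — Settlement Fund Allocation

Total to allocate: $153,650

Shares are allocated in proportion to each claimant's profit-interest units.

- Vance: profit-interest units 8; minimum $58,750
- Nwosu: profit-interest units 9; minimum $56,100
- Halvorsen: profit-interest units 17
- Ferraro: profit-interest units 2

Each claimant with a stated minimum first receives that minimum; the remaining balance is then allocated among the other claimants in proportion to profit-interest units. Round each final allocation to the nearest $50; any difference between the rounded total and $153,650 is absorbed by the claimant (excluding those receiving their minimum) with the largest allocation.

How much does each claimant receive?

Vance: $58,750; Nwosu: $56,100; Halvorsen: $34,700; Ferraro: $4,100

Fund the minimums — Vance $58,750; Nwosu $56,100. Residual $38,800.
Residual split over remaining profit-interest units 19: Halvorsen 34,715.79 → $34,700; Ferraro 4,084.21 → $4,100.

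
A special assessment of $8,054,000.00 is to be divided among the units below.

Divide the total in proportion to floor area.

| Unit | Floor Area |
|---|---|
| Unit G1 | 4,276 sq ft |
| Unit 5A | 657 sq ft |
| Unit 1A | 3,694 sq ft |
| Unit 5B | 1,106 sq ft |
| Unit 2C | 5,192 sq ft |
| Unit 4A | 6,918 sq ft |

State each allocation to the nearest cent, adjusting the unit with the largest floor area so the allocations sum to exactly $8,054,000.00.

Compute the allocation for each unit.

Floor area total: 4,276 + 657 + 3,694 + 1,106 + 5,192 + 6,918 = 21,843.
Unrounded shares: Unit G1 1,576,656.3201; Unit 5A 242,250.51504; Unit 1A 1,362,059.9734; Unit 5B 407,806.8031; Unit 2C 1,914,405.8966; Unit 4A 2,550,820.4917.
At nearest cent: Unit G1 $1,576,656.32; Unit 5A $242,250.52; Unit 1A $1,362,059.97; Unit 5B $407,806.80; Unit 2C $1,914,405.90; Unit 4A $2,550,820.49. Sum = $8,054,000.00.
No rounding difference to absorb.

Unit G1: $1,576,656.32 | Unit 5A: $242,250.52 | Unit 1A: $1,362,059.97 | Unit 5B: $407,806.80 | Unit 2C: $1,914,405.90 | Unit 4A: $2,550,820.49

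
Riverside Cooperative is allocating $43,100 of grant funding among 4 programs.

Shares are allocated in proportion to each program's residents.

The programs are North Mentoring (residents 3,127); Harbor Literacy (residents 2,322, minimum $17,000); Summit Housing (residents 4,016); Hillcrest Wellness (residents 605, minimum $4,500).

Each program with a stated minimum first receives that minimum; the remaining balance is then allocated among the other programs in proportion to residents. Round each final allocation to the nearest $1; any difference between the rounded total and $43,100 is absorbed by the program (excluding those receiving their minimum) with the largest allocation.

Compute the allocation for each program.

North Mentoring: $9,456; Harbor Literacy: $17,000; Summit Housing: $12,144; Hillcrest Wellness: $4,500

Guaranteed amounts: Harbor Literacy $17,000; Hillcrest Wellness $4,500. Balance $21,600.
Balance split over remaining residents 7,143: North Mentoring 9,455.86 → $9,456; Summit Housing 12,144.14 → $12,144.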